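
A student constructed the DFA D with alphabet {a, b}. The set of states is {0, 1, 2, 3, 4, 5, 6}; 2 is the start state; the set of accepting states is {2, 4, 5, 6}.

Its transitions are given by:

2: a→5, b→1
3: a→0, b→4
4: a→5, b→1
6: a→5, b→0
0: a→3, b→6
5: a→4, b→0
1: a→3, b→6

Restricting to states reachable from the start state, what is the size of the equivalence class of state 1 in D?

3

Every state is reachable, so we keep all 7.
Start with accepting vs non-accepting: {2,4,5,6} | {0,1,3}.
No further refinement is possible. Final partition (2 blocks): {2,4,5,6} | {0,1,3}.
State 1 belongs to the block {0,1,3}, which has 3 states.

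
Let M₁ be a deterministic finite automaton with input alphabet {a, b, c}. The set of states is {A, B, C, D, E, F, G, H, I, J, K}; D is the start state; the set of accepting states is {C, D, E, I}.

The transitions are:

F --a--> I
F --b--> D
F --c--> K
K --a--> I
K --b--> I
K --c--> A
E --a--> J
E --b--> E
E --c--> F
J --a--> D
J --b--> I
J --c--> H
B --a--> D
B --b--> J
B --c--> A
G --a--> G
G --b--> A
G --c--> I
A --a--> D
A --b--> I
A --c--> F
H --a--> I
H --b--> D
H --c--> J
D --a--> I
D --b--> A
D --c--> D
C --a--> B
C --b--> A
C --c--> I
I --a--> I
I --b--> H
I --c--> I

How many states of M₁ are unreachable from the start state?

No path from D leads to B, C, E, G; the other 7 states are all reachable.

4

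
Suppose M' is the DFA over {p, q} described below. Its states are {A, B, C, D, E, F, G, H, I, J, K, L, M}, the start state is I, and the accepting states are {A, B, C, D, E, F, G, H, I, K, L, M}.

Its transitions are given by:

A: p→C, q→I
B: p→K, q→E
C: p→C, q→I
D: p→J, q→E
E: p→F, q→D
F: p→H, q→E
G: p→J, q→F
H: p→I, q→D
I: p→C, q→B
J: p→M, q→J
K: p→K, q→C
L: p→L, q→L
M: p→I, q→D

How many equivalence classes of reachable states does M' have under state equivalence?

9

Reachable states from the start: {B,C,D,E,F,H,I,J,K,M}. Unreachable: {A,G,L} — drop them.
Initial partition by acceptance: {B,C,D,E,F,H,I,K,M} | {J}.
Refine {B,C,D,E,F,H,I,K,M} on symbol p: members go to different blocks, giving {B,C,E,F,H,I,K,M} and {D}.
Refine {B,C,E,F,H,I,K,M} on symbol q: members go to different blocks, giving {B,C,F,I,K} and {E,H,M}.
Split {B,C,F,I,K} by δ(·,p) → {B,C,I,K} and {F}.
Refine {B,C,I,K} on symbol q: members go to different blocks, giving {C,I,K} and {B}.
Split {C,I,K} by δ(·,q) → {C,K} and {I}.
Split {C,K} by δ(·,q) → {C} and {K}.
On input p, block {E,H,M} splits into {H,M} and {E}.
The partition is now stable with 9 blocks: {C} | {J} | {D} | {H,M} | {F} | {B} | {I} | {K} | {E}.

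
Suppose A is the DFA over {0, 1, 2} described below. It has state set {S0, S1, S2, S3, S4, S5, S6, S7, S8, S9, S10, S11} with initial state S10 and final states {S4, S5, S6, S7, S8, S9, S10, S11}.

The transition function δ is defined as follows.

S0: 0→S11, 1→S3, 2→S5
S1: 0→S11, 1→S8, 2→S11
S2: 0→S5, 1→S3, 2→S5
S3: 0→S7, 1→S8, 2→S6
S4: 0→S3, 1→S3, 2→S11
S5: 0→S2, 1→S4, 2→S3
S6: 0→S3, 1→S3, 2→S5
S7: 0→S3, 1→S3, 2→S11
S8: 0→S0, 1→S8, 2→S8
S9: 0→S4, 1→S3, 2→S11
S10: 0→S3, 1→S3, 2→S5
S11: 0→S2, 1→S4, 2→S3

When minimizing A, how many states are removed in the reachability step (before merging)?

2

Starting at S10 and following transitions, the reachable set is {S0, S2, S3, S4, S5, S6, S7, S8, S10, S11}. That leaves S1, S9 unreachable — 2 in total.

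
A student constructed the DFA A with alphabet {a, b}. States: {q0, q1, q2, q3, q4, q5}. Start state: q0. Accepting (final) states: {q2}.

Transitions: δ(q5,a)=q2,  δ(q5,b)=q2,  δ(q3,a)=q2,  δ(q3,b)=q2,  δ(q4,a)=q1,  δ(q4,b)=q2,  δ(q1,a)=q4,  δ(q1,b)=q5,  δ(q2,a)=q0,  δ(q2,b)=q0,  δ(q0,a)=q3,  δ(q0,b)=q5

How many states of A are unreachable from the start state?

BFS from q0 reaches {q0, q2, q3, q5}; the 2 state(s) q1, q4 are never visited.

2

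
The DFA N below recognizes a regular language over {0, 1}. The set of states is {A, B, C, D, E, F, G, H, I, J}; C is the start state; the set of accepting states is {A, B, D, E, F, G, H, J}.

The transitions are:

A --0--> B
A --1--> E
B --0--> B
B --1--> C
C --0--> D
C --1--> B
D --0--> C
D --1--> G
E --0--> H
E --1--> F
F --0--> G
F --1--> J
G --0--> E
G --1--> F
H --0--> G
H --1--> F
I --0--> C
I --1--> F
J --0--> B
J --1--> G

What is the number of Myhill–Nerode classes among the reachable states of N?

First remove the unreachable states {A,I}; 8 states remain.
Initial partition by acceptance: {B,D,E,F,G,H,J} | {C}.
Refine {B,D,E,F,G,H,J} on symbol 0: members go to different blocks, giving {B,E,F,G,H,J} and {D}.
Refine {B,E,F,G,H,J} on symbol 1: members go to different blocks, giving {E,F,G,H,J} and {B}.
Refine {E,F,G,H,J} on symbol 0: members go to different blocks, giving {E,F,G,H} and {J}.
Split {E,F,G,H} by δ(·,1) → {E,G,H} and {F}.
The partition is now stable with 6 blocks: {E,G,H} | {C} | {D} | {B} | {J} | {F}.

6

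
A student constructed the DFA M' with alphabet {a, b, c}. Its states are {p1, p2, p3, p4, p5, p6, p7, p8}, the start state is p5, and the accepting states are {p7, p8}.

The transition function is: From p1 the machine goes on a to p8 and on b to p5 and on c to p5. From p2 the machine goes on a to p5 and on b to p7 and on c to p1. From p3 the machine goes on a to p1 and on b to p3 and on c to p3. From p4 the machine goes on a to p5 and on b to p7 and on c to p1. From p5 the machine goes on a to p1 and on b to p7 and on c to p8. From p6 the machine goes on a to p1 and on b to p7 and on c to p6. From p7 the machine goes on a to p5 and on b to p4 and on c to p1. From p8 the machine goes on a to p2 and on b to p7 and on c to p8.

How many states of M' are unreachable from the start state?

Starting at p5 and following transitions, the reachable set is {p1, p2, p4, p5, p7, p8}. That leaves p3, p6 unreachable — 2 in total.

2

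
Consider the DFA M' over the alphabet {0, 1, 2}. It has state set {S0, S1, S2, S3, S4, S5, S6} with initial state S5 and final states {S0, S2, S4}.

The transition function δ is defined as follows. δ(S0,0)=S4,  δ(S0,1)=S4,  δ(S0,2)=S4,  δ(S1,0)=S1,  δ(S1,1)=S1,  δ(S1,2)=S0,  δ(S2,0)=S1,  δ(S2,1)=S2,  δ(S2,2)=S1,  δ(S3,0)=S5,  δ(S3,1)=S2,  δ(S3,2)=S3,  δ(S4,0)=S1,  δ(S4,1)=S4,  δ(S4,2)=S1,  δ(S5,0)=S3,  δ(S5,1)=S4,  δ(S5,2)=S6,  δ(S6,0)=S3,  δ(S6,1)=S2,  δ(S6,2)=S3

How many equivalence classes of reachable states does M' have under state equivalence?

P0 = {S0,S2,S4} | {S1,S3,S5,S6}.
Refine {S0,S2,S4} on symbol 0: members go to different blocks, giving {S2,S4} and {S0}.
Split {S1,S3,S5,S6} by δ(·,1) → {S3,S5,S6} and {S1}.
Stable partition: {S2,S4} | {S3,S5,S6} | {S0} | {S1} — 4 equivalence classes.

4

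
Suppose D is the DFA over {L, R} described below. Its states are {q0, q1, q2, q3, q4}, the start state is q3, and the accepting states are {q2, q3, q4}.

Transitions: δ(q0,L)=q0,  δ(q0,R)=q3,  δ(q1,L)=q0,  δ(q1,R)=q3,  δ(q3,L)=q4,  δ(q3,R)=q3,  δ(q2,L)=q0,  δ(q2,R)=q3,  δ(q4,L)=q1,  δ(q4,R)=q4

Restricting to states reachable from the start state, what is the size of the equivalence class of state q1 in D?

First remove the unreachable states {q2}; 4 states remain.
Start with accepting vs non-accepting: {q3,q4} | {q0,q1}.
Split {q3,q4} by δ(·,L) → {q3} and {q4}.
The partition is now stable with 3 blocks: {q3} | {q0,q1} | {q4}.
The equivalence class containing q1 is {q0,q1}, of size 2.

2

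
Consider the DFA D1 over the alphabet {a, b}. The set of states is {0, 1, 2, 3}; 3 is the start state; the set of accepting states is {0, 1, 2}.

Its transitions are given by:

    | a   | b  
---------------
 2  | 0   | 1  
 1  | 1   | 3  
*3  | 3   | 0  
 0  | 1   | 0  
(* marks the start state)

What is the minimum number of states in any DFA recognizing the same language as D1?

Reachable states from the start: {0,1,3}. Unreachable: {2} — drop them.
P0 = {0,1} | {3}.
On input b, block {0,1} splits into {0} and {1}.
Stable partition: {0} | {3} | {1} — 3 equivalence classes.

3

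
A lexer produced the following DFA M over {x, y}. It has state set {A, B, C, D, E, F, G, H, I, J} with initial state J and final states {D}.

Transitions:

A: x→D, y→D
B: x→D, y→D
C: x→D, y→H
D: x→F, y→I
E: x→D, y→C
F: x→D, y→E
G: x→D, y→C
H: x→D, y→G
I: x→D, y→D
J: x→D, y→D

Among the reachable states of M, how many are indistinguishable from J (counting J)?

2

Reachable states from the start: {C,D,E,F,G,H,I,J}. Unreachable: {A,B} — drop them.
P0 = {D} | {C,E,F,G,H,I,J}.
Refine {C,E,F,G,H,I,J} on symbol y: members go to different blocks, giving {C,E,F,G,H} and {I,J}.
No further refinement is possible. Final partition (3 blocks): {D} | {C,E,F,G,H} | {I,J}.
The equivalence class containing J is {I,J}, of size 2.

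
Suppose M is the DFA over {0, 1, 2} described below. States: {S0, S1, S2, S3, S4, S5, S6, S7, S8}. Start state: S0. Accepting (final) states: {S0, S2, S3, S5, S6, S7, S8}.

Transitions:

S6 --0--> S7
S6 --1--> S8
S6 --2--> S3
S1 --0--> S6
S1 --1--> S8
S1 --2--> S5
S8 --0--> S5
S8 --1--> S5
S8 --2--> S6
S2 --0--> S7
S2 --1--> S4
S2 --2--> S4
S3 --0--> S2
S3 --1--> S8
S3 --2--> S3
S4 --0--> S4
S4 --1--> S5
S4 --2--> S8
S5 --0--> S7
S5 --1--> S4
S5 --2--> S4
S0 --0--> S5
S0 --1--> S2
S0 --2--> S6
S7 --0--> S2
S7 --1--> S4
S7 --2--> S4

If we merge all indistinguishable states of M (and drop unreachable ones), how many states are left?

States {S1} cannot be reached from the start state, so discard them.
Initial partition by acceptance: {S0,S2,S3,S5,S6,S7,S8} | {S4}.
Split {S0,S2,S3,S5,S6,S7,S8} by δ(·,1) → {S0,S3,S6,S8} and {S2,S5,S7}.
Refine {S0,S3,S6,S8} on symbol 1: members go to different blocks, giving {S0,S8} and {S3,S6}.
The partition is now stable with 4 blocks: {S0,S8} | {S4} | {S2,S5,S7} | {S3,S6}.

4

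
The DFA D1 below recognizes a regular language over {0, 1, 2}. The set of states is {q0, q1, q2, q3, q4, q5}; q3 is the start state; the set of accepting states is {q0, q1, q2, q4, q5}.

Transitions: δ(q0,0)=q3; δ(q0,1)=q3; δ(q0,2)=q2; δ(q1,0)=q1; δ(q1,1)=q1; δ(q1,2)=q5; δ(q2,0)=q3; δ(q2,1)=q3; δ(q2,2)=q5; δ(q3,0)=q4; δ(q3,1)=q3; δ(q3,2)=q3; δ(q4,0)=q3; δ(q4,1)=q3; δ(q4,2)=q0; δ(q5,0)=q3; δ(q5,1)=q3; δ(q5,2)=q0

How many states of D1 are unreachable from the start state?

1

Starting at q3 and following transitions, the reachable set is {q0, q2, q3, q4, q5}. That leaves q1 unreachable — 1 in total.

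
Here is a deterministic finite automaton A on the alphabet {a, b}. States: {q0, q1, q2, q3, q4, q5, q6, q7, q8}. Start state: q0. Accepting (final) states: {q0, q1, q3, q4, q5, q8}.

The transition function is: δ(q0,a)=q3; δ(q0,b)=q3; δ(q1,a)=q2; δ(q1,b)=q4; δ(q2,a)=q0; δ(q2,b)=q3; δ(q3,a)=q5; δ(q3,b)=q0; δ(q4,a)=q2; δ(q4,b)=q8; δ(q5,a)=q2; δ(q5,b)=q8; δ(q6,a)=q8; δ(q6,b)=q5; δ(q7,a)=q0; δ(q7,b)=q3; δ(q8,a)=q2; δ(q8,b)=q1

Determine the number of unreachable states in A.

Starting at q0 and following transitions, the reachable set is {q0, q1, q2, q3, q4, q5, q8}. That leaves q6, q7 unreachable — 2 in total.

2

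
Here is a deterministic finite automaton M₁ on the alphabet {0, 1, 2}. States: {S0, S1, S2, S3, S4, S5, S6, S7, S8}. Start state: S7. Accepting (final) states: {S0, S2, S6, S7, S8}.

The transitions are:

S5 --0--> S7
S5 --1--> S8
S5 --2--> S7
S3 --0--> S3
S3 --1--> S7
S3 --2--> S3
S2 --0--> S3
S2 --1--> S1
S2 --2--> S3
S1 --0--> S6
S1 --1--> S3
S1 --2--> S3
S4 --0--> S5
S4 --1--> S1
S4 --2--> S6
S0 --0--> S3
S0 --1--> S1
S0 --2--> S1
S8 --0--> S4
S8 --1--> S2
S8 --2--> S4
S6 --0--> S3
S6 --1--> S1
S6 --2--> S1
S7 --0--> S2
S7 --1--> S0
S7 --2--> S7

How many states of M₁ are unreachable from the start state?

No path from S7 leads to S4, S5, S8; the other 6 states are all reachable.

3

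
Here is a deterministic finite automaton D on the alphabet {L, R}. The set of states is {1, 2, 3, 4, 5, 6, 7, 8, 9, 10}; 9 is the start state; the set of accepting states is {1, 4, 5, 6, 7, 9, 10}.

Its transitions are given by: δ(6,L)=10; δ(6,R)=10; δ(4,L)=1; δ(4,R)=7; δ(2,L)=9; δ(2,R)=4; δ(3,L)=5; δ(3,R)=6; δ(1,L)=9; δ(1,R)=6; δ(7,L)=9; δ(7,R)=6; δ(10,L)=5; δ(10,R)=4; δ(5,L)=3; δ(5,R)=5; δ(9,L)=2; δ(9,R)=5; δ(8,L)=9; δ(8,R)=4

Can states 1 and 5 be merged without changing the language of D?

No

States {8} cannot be reached from the start state, so discard them.
Initial partition by acceptance: {1,4,5,6,7,9,10} | {2,3}.
Refine {1,4,5,6,7,9,10} on symbol L: members go to different blocks, giving {1,4,6,7,10} and {5,9}.
Split {1,4,6,7,10} by δ(·,L) → {1,7,10} and {4,6}.
The partition is now stable with 4 blocks: {1,7,10} | {2,3} | {5,9} | {4,6}.
1 and 5 end up in different blocks, so they are distinguishable. For instance, the string 'L' is accepted from only 1.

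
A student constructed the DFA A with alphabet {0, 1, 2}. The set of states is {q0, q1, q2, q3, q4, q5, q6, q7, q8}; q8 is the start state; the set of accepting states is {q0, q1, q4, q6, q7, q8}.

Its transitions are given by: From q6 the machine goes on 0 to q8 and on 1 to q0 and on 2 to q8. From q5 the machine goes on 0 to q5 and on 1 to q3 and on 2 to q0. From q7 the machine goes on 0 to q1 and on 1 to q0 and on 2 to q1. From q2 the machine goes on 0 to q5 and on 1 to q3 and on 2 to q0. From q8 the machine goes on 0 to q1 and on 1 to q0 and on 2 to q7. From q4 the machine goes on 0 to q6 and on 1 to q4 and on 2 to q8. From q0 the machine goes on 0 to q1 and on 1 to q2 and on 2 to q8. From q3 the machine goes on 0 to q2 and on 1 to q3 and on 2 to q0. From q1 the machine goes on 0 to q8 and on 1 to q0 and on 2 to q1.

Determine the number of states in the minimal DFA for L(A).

3

First remove the unreachable states {q4,q6}; 7 states remain.
Start with accepting vs non-accepting: {q0,q1,q7,q8} | {q2,q3,q5}.
On input 1, block {q0,q1,q7,q8} splits into {q1,q7,q8} and {q0}.
Stable partition: {q1,q7,q8} | {q2,q3,q5} | {q0} — 3 equivalence classes.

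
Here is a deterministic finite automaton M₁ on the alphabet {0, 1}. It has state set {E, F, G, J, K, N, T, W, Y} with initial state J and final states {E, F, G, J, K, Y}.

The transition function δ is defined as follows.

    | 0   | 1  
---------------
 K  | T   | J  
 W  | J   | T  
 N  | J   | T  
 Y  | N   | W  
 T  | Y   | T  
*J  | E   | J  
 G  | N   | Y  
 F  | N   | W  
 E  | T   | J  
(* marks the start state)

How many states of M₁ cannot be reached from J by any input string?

No path from J leads to F, G, K; the other 6 states are all reachable.

3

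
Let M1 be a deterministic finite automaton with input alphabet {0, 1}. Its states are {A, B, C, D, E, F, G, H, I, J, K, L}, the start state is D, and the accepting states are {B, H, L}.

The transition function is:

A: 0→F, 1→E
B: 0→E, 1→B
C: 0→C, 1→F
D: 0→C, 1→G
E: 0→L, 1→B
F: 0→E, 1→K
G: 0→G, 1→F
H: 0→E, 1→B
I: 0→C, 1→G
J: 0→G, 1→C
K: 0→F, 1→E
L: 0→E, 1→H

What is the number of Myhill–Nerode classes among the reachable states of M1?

Reachable states from the start: {B,C,D,E,F,G,H,K,L}. Unreachable: {A,I,J} — drop them.
Initial partition by acceptance: {B,H,L} | {C,D,E,F,G,K}.
On input 0, block {C,D,E,F,G,K} splits into {C,D,F,G,K} and {E}.
On input 0, block {C,D,F,G,K} splits into {C,D,G,K} and {F}.
On input 0, block {C,D,G,K} splits into {C,D,G} and {K}.
Refine {C,D,G} on symbol 1: members go to different blocks, giving {C,G} and {D}.
Stable partition: {B,H,L} | {C,G} | {E} | {F} | {K} | {D} — 6 equivalence classes.

6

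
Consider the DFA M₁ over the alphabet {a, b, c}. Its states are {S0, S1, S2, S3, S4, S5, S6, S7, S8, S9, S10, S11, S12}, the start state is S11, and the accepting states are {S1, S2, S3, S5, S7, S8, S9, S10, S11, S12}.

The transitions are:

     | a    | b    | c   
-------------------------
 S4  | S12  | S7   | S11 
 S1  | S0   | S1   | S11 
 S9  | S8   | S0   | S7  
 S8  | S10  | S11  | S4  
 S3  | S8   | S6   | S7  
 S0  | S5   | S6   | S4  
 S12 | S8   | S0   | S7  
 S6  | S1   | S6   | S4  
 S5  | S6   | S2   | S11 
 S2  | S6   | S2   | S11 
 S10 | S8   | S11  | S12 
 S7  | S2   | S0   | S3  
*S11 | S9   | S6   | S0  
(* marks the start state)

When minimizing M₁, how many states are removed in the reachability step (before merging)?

A breadth-first search from the start state visits every state.

0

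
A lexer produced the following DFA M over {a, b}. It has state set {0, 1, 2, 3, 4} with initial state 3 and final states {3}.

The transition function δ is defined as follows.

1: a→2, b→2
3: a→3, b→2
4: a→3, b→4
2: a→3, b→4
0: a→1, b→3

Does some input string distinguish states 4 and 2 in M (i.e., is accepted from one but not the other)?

No

Reachable states from the start: {2,3,4}. Unreachable: {0,1} — drop them.
Initial partition by acceptance: {3} | {2,4}.
Stable partition: {3} | {2,4} — 2 equivalence classes.
4 and 2 lie in the same block of the stable partition, so they are equivalent — no string distinguishes them.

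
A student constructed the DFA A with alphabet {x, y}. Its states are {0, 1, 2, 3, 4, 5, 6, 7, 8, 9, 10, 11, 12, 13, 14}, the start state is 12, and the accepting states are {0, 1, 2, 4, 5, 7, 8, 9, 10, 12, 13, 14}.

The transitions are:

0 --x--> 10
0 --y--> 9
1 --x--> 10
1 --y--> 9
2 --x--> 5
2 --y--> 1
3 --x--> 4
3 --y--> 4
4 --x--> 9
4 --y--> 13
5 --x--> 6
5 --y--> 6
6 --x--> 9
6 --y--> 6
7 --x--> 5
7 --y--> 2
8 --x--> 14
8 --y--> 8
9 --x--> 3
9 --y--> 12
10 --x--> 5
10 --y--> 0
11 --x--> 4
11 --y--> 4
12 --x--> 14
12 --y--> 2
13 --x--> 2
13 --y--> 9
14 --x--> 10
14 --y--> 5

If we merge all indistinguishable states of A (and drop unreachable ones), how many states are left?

9

First remove the unreachable states {7,8,11}; 12 states remain.
Start with accepting vs non-accepting: {0,1,2,4,5,9,10,12,13,14} | {3,6}.
Refine {0,1,2,4,5,9,10,12,13,14} on symbol x: members go to different blocks, giving {0,1,2,4,10,12,13,14} and {5,9}.
Split {0,1,2,4,10,12,13,14} by δ(·,x) → {0,1,12,13,14} and {2,4,10}.
Split {0,1,12,13,14} by δ(·,x) → {0,1,13,14} and {12}.
On input x, block {3,6} splits into {3} and {6}.
Split {5,9} by δ(·,x) → {5} and {9}.
Split {0,1,13,14} by δ(·,y) → {0,1,13} and {14}.
On input x, block {2,4,10} splits into {2,10} and {4}.
Stable partition: {0,1,13} | {3} | {5} | {2,10} | {12} | {6} | {9} | {14} | {4} — 9 equivalence classes.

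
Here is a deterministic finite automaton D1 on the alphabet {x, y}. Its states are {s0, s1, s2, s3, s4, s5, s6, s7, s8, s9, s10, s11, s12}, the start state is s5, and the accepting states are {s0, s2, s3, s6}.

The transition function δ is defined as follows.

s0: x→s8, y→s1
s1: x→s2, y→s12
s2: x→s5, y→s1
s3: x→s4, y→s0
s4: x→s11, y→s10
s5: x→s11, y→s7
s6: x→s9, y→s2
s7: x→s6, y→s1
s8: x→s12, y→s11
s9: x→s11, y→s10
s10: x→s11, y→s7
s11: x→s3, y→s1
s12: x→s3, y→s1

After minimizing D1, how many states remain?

6

Every state is reachable, so we keep all 13.
P0 = {s0,s2,s3,s6} | {s1,s4,s5,s7,s8,s9,s10,s11,s12}.
On input y, block {s0,s2,s3,s6} splits into {s0,s2} and {s3,s6}.
Refine {s1,s4,s5,s7,s8,s9,s10,s11,s12} on symbol x: members go to different blocks, giving {s4,s5,s8,s9,s10} and {s7,s11,s12} and {s1}.
On input y, block {s4,s5,s8,s9,s10} splits into {s5,s8,s10} and {s4,s9}.
No further refinement is possible. Final partition (6 blocks): {s0,s2} | {s5,s8,s10} | {s3,s6} | {s7,s11,s12} | {s1} | {s4,s9}.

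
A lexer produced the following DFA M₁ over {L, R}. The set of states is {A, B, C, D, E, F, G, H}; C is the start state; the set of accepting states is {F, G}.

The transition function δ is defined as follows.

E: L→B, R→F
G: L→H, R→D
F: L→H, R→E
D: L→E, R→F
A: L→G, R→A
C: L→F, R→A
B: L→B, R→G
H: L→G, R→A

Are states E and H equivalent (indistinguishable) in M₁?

All states are reachable from the start state.
Start with accepting vs non-accepting: {F,G} | {A,B,C,D,E,H}.
Split {A,B,C,D,E,H} by δ(·,L) → {A,C,H} and {B,D,E}.
Stable partition: {F,G} | {A,C,H} | {B,D,E} — 3 equivalence classes.
E and H end up in different blocks, so they are distinguishable. For instance, the string 'L' is accepted from only H.

No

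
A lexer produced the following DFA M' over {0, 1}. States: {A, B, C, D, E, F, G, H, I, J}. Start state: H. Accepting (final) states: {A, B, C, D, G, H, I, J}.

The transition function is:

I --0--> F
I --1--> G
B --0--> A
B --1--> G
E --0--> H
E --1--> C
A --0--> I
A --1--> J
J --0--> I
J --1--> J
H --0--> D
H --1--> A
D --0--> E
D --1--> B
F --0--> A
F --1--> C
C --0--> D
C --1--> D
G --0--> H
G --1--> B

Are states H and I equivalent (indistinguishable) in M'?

No

Start with accepting vs non-accepting: {A,B,C,D,G,H,I,J} | {E,F}.
Split {A,B,C,D,G,H,I,J} by δ(·,0) → {A,B,C,G,H,J} and {D,I}.
On input 0, block {A,B,C,G,H,J} splits into {A,C,H,J} and {B,G}.
Split {A,C,H,J} by δ(·,1) → {A,H,J} and {C}.
No further refinement is possible. Final partition (5 blocks): {A,H,J} | {E,F} | {D,I} | {B,G} | {C}.
H and I end up in different blocks, so they are distinguishable. For instance, the string '0' is accepted from only H.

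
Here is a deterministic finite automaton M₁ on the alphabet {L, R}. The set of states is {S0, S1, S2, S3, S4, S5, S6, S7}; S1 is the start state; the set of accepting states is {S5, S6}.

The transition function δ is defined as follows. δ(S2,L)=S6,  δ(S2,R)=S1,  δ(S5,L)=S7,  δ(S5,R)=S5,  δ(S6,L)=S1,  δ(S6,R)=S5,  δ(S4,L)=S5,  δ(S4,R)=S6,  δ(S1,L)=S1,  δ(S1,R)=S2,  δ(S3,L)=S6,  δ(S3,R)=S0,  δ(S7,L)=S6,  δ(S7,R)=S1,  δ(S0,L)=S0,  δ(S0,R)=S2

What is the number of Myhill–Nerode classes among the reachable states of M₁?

4

States {S0,S3,S4} cannot be reached from the start state, so discard them.
Start with accepting vs non-accepting: {S5,S6} | {S1,S2,S7}.
Refine {S1,S2,S7} on symbol L: members go to different blocks, giving {S2,S7} and {S1}.
Split {S5,S6} by δ(·,L) → {S5} and {S6}.
Stable partition: {S5} | {S2,S7} | {S1} | {S6} — 4 equivalence classes.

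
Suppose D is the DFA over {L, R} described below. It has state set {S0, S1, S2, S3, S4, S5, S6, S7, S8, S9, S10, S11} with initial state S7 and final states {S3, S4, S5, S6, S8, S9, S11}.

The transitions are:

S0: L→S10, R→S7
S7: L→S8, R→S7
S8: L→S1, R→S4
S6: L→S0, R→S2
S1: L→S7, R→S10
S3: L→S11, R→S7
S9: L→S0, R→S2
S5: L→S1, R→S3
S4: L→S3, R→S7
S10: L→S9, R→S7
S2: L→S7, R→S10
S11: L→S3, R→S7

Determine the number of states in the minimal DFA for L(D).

First remove the unreachable states {S5,S6}; 10 states remain.
P0 = {S3,S4,S8,S9,S11} | {S0,S1,S2,S7,S10}.
Refine {S3,S4,S8,S9,S11} on symbol L: members go to different blocks, giving {S3,S4,S11} and {S8,S9}.
Split {S0,S1,S2,S7,S10} by δ(·,L) → {S0,S1,S2} and {S7,S10}.
On input R, block {S8,S9} splits into {S8} and {S9}.
Refine {S7,S10} on symbol L: members go to different blocks, giving {S7} and {S10}.
On input L, block {S0,S1,S2} splits into {S1,S2} and {S0}.
No further refinement is possible. Final partition (7 blocks): {S3,S4,S11} | {S1,S2} | {S8} | {S7} | {S9} | {S10} | {S0}.

7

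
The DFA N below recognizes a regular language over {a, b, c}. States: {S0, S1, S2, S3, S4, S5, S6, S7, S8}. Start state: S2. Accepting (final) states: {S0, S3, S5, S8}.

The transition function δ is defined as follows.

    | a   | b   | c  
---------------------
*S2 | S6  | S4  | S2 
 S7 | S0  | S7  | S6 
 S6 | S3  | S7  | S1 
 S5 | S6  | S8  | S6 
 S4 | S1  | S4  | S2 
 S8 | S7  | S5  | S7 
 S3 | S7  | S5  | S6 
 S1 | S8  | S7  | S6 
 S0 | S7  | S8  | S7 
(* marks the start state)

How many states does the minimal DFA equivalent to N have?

3

Initial partition by acceptance: {S0,S3,S5,S8} | {S1,S2,S4,S6,S7}.
On input a, block {S1,S2,S4,S6,S7} splits into {S1,S6,S7} and {S2,S4}.
The partition is now stable with 3 blocks: {S0,S3,S5,S8} | {S1,S6,S7} | {S2,S4}.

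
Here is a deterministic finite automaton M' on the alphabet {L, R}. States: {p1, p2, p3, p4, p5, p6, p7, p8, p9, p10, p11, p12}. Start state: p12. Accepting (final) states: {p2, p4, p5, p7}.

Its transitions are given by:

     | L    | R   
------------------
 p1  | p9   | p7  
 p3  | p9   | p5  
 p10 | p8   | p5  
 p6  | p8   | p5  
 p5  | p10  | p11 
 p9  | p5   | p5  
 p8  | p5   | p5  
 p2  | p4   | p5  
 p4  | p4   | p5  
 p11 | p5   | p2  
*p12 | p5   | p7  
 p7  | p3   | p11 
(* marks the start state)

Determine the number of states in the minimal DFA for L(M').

States {p1,p6} cannot be reached from the start state, so discard them.
Initial partition by acceptance: {p2,p4,p5,p7} | {p3,p8,p9,p10,p11,p12}.
Refine {p2,p4,p5,p7} on symbol L: members go to different blocks, giving {p2,p4} and {p5,p7}.
On input L, block {p3,p8,p9,p10,p11,p12} splits into {p8,p9,p11,p12} and {p3,p10}.
Split {p8,p9,p11,p12} by δ(·,R) → {p8,p9,p12} and {p11}.
No further refinement is possible. Final partition (5 blocks): {p2,p4} | {p8,p9,p12} | {p5,p7} | {p3,p10} | {p11}.

5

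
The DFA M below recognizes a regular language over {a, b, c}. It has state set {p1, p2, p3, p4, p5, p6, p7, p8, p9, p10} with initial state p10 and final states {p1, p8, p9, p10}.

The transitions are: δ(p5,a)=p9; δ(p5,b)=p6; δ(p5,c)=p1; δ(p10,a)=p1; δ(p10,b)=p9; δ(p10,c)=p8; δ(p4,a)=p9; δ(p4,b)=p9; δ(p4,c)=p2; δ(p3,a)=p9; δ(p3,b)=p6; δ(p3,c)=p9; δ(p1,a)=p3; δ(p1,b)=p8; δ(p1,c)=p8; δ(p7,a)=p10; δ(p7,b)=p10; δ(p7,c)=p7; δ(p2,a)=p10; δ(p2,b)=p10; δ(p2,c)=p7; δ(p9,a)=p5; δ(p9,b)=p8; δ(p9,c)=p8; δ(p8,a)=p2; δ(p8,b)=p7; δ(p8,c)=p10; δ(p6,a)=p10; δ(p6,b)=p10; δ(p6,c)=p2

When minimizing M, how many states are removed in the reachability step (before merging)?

1

Starting at p10 and following transitions, the reachable set is {p1, p2, p3, p5, p6, p7, p8, p9, p10}. That leaves p4 unreachable — 1 in total.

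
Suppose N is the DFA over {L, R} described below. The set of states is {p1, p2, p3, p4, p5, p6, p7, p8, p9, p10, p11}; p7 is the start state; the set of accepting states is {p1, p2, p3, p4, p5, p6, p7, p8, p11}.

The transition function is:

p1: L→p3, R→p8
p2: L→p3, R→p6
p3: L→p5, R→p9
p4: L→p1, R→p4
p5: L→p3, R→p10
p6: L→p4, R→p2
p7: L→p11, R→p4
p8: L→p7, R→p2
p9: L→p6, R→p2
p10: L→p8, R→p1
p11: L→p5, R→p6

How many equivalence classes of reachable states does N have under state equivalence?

Initial partition by acceptance: {p1,p2,p3,p4,p5,p6,p7,p8,p11} | {p9,p10}.
On input R, block {p1,p2,p3,p4,p5,p6,p7,p8,p11} splits into {p1,p2,p4,p6,p7,p8,p11} and {p3,p5}.
Refine {p1,p2,p4,p6,p7,p8,p11} on symbol L: members go to different blocks, giving {p4,p6,p7,p8} and {p1,p2,p11}.
On input L, block {p4,p6,p7,p8} splits into {p4,p7} and {p6,p8}.
No further refinement is possible. Final partition (5 blocks): {p4,p7} | {p9,p10} | {p3,p5} | {p1,p2,p11} | {p6,p8}.

5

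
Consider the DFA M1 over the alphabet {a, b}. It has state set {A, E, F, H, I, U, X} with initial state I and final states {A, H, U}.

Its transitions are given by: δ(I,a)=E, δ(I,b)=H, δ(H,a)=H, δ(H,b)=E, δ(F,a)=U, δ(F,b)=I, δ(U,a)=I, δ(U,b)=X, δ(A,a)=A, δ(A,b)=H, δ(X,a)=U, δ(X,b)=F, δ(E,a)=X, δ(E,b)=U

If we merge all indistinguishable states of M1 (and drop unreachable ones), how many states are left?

States {A} cannot be reached from the start state, so discard them.
Start with accepting vs non-accepting: {H,U} | {E,F,I,X}.
Split {H,U} by δ(·,a) → {H} and {U}.
Refine {E,F,I,X} on symbol a: members go to different blocks, giving {E,I} and {F,X}.
Refine {E,I} on symbol a: members go to different blocks, giving {E} and {I}.
Split {F,X} by δ(·,b) → {X} and {F}.
Stable partition: {H} | {E} | {U} | {X} | {I} | {F} — 6 equivalence classes.

6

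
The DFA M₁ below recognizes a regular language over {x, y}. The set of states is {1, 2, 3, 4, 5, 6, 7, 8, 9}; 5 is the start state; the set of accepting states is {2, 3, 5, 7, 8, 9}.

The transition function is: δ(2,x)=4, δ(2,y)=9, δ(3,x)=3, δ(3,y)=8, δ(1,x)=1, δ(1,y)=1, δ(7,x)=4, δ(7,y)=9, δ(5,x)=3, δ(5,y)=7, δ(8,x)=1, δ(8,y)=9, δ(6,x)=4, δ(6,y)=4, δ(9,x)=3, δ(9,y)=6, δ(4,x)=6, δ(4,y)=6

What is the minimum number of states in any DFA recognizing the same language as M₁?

Reachable states from the start: {1,3,4,5,6,7,8,9}. Unreachable: {2} — drop them.
Initial partition by acceptance: {3,5,7,8,9} | {1,4,6}.
Refine {3,5,7,8,9} on symbol x: members go to different blocks, giving {3,5,9} and {7,8}.
On input y, block {3,5,9} splits into {3,5} and {9}.
Stable partition: {3,5} | {1,4,6} | {7,8} | {9} — 4 equivalence classes.

4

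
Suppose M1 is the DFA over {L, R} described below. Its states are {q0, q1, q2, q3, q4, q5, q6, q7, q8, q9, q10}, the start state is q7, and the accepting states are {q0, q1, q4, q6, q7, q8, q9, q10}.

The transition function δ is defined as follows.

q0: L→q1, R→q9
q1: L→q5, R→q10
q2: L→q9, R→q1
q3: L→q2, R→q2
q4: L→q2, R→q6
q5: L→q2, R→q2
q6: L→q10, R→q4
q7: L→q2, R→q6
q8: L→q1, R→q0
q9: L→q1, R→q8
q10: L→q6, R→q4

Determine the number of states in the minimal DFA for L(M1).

Reachable states from the start: {q0,q1,q2,q4,q5,q6,q7,q8,q9,q10}. Unreachable: {q3} — drop them.
P0 = {q0,q1,q4,q6,q7,q8,q9,q10} | {q2,q5}.
Split {q0,q1,q4,q6,q7,q8,q9,q10} by δ(·,L) → {q0,q6,q8,q9,q10} and {q1,q4,q7}.
Refine {q0,q6,q8,q9,q10} on symbol L: members go to different blocks, giving {q0,q8,q9} and {q6,q10}.
On input L, block {q2,q5} splits into {q2} and {q5}.
On input L, block {q1,q4,q7} splits into {q4,q7} and {q1}.
The partition is now stable with 6 blocks: {q0,q8,q9} | {q2} | {q4,q7} | {q6,q10} | {q5} | {q1}.

6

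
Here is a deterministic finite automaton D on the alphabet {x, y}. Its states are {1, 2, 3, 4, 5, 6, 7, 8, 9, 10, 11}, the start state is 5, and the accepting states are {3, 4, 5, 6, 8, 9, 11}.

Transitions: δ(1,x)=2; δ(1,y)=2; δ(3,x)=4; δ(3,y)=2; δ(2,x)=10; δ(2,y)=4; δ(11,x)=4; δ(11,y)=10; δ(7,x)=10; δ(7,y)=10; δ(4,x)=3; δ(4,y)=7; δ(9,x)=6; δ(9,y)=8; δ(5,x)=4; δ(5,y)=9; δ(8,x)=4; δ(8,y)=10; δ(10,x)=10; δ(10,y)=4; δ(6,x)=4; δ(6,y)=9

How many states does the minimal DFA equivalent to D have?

First remove the unreachable states {1,11}; 9 states remain.
P0 = {3,4,5,6,8,9} | {2,7,10}.
On input y, block {3,4,5,6,8,9} splits into {3,4,8} and {5,6,9}.
Split {2,7,10} by δ(·,y) → {2,10} and {7}.
Refine {3,4,8} on symbol y: members go to different blocks, giving {3,8} and {4}.
Refine {5,6,9} on symbol x: members go to different blocks, giving {5,6} and {9}.
The partition is now stable with 6 blocks: {3,8} | {2,10} | {5,6} | {7} | {4} | {9}.

6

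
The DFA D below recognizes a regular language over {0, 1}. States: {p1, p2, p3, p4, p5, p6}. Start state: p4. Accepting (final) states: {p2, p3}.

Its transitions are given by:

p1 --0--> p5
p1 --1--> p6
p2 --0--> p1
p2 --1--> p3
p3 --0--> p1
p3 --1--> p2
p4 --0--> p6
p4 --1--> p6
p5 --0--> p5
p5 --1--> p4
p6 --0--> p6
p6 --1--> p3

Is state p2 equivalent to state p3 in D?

Initial partition by acceptance: {p2,p3} | {p1,p4,p5,p6}.
On input 1, block {p1,p4,p5,p6} splits into {p1,p4,p5} and {p6}.
On input 0, block {p1,p4,p5} splits into {p1,p5} and {p4}.
Refine {p1,p5} on symbol 1: members go to different blocks, giving {p1} and {p5}.
Stable partition: {p2,p3} | {p1} | {p6} | {p4} | {p5} — 5 equivalence classes.
p2 and p3 lie in the same block of the stable partition, so they are equivalent — no string distinguishes them.

Yes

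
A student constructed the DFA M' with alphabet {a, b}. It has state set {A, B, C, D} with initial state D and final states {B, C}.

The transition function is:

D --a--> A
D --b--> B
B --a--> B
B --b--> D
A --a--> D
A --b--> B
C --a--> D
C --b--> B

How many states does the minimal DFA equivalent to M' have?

2

Reachable states from the start: {A,B,D}. Unreachable: {C} — drop them.
Initial partition by acceptance: {B} | {A,D}.
The partition is now stable with 2 blocks: {B} | {A,D}.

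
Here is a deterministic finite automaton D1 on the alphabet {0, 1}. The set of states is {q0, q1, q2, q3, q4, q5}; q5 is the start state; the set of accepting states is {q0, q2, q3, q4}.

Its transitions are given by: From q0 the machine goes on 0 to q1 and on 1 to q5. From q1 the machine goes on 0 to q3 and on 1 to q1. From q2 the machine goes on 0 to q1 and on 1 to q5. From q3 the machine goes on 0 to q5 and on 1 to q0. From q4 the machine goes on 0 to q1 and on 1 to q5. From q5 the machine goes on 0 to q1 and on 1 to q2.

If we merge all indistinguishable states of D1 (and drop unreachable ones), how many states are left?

Reachable states from the start: {q0,q1,q2,q3,q5}. Unreachable: {q4} — drop them.
Initial partition by acceptance: {q0,q2,q3} | {q1,q5}.
Split {q0,q2,q3} by δ(·,1) → {q0,q2} and {q3}.
Split {q1,q5} by δ(·,0) → {q1} and {q5}.
No further refinement is possible. Final partition (4 blocks): {q0,q2} | {q1} | {q3} | {q5}.

4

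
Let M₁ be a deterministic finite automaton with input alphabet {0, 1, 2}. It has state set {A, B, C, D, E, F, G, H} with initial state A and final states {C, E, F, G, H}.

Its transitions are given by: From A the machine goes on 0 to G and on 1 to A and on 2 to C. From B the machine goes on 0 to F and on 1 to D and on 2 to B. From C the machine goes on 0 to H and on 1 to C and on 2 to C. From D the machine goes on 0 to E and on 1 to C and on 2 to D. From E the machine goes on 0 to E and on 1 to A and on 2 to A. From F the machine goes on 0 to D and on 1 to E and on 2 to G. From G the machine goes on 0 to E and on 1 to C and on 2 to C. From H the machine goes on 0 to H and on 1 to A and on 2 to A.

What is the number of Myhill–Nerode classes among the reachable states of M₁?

3

First remove the unreachable states {B,D,F}; 5 states remain.
P0 = {C,E,G,H} | {A}.
Split {C,E,G,H} by δ(·,1) → {C,G} and {E,H}.
The partition is now stable with 3 blocks: {C,G} | {A} | {E,H}.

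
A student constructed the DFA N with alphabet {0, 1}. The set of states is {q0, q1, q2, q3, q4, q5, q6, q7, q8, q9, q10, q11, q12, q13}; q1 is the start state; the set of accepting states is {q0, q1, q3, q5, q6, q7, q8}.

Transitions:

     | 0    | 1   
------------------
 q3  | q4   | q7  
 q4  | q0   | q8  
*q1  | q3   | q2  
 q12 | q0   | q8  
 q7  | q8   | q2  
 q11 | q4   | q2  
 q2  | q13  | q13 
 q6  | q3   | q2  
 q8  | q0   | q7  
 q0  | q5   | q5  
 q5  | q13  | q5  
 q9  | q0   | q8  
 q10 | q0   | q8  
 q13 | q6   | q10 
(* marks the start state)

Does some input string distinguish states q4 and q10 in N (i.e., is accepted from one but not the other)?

No

States {q9,q11,q12} cannot be reached from the start state, so discard them.
P0 = {q0,q1,q3,q5,q6,q7,q8} | {q2,q4,q10,q13}.
On input 0, block {q0,q1,q3,q5,q6,q7,q8} splits into {q0,q1,q6,q7,q8} and {q3,q5}.
Refine {q0,q1,q6,q7,q8} on symbol 0: members go to different blocks, giving {q0,q1,q6} and {q7,q8}.
Refine {q0,q1,q6} on symbol 1: members go to different blocks, giving {q1,q6} and {q0}.
On input 0, block {q2,q4,q10,q13} splits into {q4,q10} and {q2} and {q13}.
On input 0, block {q3,q5} splits into {q3} and {q5}.
On input 0, block {q7,q8} splits into {q7} and {q8}.
No further refinement is possible. Final partition (9 blocks): {q1,q6} | {q4,q10} | {q3} | {q7} | {q0} | {q2} | {q13} | {q5} | {q8}.
q4 and q10 lie in the same block of the stable partition, so they are equivalent — no string distinguishes them.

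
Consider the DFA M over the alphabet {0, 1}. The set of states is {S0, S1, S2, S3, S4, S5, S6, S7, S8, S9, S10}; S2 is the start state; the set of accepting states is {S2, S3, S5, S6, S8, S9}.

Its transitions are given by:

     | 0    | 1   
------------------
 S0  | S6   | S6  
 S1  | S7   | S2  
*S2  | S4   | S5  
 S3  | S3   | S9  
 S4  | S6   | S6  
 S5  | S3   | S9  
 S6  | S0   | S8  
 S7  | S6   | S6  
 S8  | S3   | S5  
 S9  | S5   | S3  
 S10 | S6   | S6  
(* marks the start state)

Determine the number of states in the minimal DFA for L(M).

3

Reachable states from the start: {S0,S2,S3,S4,S5,S6,S8,S9}. Unreachable: {S1,S7,S10} — drop them.
Start with accepting vs non-accepting: {S2,S3,S5,S6,S8,S9} | {S0,S4}.
On input 0, block {S2,S3,S5,S6,S8,S9} splits into {S3,S5,S8,S9} and {S2,S6}.
The partition is now stable with 3 blocks: {S3,S5,S8,S9} | {S0,S4} | {S2,S6}.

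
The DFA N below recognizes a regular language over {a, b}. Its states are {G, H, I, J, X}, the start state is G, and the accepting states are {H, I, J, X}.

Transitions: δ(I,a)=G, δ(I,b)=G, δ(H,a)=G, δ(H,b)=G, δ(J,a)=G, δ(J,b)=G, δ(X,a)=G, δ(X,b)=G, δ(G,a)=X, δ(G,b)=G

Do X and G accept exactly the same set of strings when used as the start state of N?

No

First remove the unreachable states {H,I,J}; 2 states remain.
P0 = {X} | {G}.
Stable partition: {X} | {G} — 2 equivalence classes.
X and G end up in different blocks, so they are distinguishable. For instance, the string 'ε' is accepted from only X.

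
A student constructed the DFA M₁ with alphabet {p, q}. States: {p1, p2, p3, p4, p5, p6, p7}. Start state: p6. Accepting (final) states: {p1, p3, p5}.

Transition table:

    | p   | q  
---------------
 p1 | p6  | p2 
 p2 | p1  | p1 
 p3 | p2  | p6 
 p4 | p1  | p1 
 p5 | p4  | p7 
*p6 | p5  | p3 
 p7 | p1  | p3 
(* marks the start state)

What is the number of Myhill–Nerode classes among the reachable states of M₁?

2

P0 = {p1,p3,p5} | {p2,p4,p6,p7}.
No further refinement is possible. Final partition (2 blocks): {p1,p3,p5} | {p2,p4,p6,p7}.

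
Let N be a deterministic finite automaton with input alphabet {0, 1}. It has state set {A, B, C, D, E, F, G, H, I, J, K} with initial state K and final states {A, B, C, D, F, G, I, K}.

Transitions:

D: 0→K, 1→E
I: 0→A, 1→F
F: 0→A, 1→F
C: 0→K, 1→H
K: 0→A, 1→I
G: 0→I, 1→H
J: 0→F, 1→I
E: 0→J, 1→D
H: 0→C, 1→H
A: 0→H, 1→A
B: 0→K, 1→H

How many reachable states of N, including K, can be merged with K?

3

States {B,D,E,G,J} cannot be reached from the start state, so discard them.
Start with accepting vs non-accepting: {A,C,F,I,K} | {H}.
Refine {A,C,F,I,K} on symbol 0: members go to different blocks, giving {C,F,I,K} and {A}.
On input 0, block {C,F,I,K} splits into {F,I,K} and {C}.
No further refinement is possible. Final partition (4 blocks): {F,I,K} | {H} | {A} | {C}.
State K belongs to the block {F,I,K}, which has 3 states.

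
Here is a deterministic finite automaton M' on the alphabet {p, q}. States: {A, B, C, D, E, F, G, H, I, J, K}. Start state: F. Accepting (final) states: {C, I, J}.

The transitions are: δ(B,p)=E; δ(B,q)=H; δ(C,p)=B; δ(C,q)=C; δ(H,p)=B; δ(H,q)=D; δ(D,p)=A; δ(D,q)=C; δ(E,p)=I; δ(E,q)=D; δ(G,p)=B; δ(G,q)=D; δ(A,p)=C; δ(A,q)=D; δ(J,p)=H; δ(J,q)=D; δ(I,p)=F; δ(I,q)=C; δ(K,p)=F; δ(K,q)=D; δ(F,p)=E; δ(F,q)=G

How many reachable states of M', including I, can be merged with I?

States {J,K} cannot be reached from the start state, so discard them.
Initial partition by acceptance: {C,I} | {A,B,D,E,F,G,H}.
Split {A,B,D,E,F,G,H} by δ(·,p) → {B,D,F,G,H} and {A,E}.
Split {B,D,F,G,H} by δ(·,p) → {B,D,F} and {G,H}.
Split {B,D,F} by δ(·,q) → {B,F} and {D}.
No further refinement is possible. Final partition (5 blocks): {C,I} | {B,F} | {A,E} | {G,H} | {D}.
The equivalence class containing I is {C,I}, of size 2.

2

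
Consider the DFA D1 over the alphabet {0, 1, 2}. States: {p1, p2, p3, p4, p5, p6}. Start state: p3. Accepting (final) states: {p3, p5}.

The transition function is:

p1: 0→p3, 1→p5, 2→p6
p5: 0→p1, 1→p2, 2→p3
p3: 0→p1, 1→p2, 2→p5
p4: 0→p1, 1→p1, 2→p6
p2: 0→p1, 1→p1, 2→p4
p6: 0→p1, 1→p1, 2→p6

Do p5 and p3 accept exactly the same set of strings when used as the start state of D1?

Every state is reachable, so we keep all 6.
P0 = {p3,p5} | {p1,p2,p4,p6}.
Split {p1,p2,p4,p6} by δ(·,0) → {p2,p4,p6} and {p1}.
No further refinement is possible. Final partition (3 blocks): {p3,p5} | {p2,p4,p6} | {p1}.
p5 and p3 lie in the same block of the stable partition, so they are equivalent — no string distinguishes them.

Yes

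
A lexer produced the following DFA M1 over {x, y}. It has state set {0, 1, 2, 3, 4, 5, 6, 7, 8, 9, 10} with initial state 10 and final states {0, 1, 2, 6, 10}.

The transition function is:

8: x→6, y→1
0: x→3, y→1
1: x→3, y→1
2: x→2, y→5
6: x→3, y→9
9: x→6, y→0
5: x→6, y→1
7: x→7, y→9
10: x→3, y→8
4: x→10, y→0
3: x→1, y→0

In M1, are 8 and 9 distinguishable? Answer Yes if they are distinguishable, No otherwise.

No

Reachable states from the start: {0,1,3,6,8,9,10}. Unreachable: {2,4,5,7} — drop them.
Initial partition by acceptance: {0,1,6,10} | {3,8,9}.
Refine {0,1,6,10} on symbol y: members go to different blocks, giving {0,1} and {6,10}.
On input x, block {3,8,9} splits into {8,9} and {3}.
No further refinement is possible. Final partition (4 blocks): {0,1} | {8,9} | {6,10} | {3}.
8 and 9 lie in the same block of the stable partition, so they are equivalent — no string distinguishes them.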